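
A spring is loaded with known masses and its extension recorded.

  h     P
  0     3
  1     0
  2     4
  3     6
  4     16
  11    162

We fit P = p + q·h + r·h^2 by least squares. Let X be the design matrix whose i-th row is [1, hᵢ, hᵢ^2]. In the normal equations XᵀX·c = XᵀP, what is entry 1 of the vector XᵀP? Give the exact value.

191

Entry 1 ↔ basis 1, so (XᵀP)_{1} = Σᵢ Pᵢ = (1)·(3) + (1)·(0) + (1)·(4) + (1)·(6) + (1)·(16) + (1)·(162) = 191.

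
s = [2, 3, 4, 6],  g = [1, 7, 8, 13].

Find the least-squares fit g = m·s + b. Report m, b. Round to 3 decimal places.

From the data, Σs·s = 65, Σs = 15, Σ1 = 4.
Right-hand side: Σs·g = 133, Σg = 29.
AᵀA·[m, b]ᵀ = Aᵀg becomes [[65, 15]; [15, 4]]·[m, b]ᵀ = [133, 29]ᵀ.
Eliminating b: 4·(row 1) − 15·(row 2) gives 35·m = 4·133 − 15·29 = 97, so m = 97/35.
Then b = (29 − 15·(97/35))/4 = -22/7.

m = 2.771, b = -3.143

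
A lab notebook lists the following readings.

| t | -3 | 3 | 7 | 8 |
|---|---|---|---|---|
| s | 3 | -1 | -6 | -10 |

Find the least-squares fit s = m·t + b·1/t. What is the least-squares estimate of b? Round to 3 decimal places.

Forming MᵀM = [[131, 4]; [4, 7289/28224]] and Mᵀs = [-134, -289/84]ᵀ gives MᵀM·[m, b]ᵀ = Mᵀs.
Determinant 131·(7289/28224) − 4² = 503275/28224.
m = ((-134)·(7289/28224) − 4·(-289/84))/(503275/28224) = -117662/100655; b = (131·(-289/84) − 4·(-134))/(503275/28224) = 481488/100655.

b = 4.784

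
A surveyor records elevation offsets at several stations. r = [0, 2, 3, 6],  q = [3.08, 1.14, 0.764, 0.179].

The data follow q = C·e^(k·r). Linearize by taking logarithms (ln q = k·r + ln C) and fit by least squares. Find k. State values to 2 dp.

k = -0.47

Linearized form: ln q = k·r + ln C. From the 4 transformed points,
Sums: Σr = 11.0000, Σ(r)² = 49.0000, Σln q = -0.7336, Σr·ln q = -10.8677.
Normal system: [[49.0000, 11.0000]; [11.0000, 4]]·[k, ln C]ᵀ = [-10.8677, -0.7336]ᵀ.
Slope k = (n·Σr·ln q − Σr·Σln q)/(n·Σ(r)² − (Σr)²) = (4·-10.8677 − 11.0000·-0.7336)/75.0000 = -0.47202; ln C = (Σln q − k·Σr)/n = 1.11465.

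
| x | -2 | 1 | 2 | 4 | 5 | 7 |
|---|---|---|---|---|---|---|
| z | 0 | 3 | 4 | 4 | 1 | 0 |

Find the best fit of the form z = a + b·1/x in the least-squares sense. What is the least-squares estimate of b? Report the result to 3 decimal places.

b = 2.512

Forming AᵀA = [[6, 223/140]; [223/140, 31809/19600]] and Aᵀz = [12, 31/5]ᵀ gives AᵀA·[a, b]ᵀ = Aᵀz.
Δ = 6·(31809/19600) − (223/140)² = 5645/784.
a = (12·(31809/19600) − (223/140)·(31/5))/(5645/784) = 188144/141125; b = (6·(31/5) − (223/140)·12)/(5645/784) = 70896/28225.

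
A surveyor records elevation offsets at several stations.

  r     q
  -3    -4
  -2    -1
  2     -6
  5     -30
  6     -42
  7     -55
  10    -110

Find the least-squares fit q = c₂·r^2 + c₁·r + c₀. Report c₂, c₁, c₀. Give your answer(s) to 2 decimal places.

c₂ = -0.98, c₁ = -1.23, c₀ = 0.77

Setting ∂/∂c₂ … = 0 gives: 14435·c₂ + 1657·c₁ + 227·c₀ = -16021;  1657·c₂ + 227·c₁ + 25·c₀ = -1885;  227·c₂ + 25·c₁ + 7·c₀ = -248.
(Σr^2·r^2 = 14435, Σr^2·r = 1657, Σr^2 = 227, Σr·r = 227, Σr = 25, Σ1 = 7, Σr^2·q = -16021, Σr·q = -1885, Σq = -248.)
Row-reducing yields c₂ = -55366/56427, c₁ = -276841/225708, c₀ = 57989/75236.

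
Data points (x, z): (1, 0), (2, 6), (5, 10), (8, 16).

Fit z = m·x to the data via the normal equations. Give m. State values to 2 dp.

MᵀM·[m]ᵀ = Mᵀz reads: 94·m = 190.
(Σx·x = 94, Σx·z = 190.)
m = 190/94 = 2.02128.

m = 2.02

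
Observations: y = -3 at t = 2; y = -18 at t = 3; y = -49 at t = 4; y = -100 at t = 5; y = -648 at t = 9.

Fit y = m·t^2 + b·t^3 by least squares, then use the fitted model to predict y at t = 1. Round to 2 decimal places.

Setting ∂/∂m … = 0 gives: 7539·m + 63473·b = -55946;  63473·m + 551955·b = -488538.
det = 7539·551955 − 63473² = 132367016.
m = ((-55946)·551955 − 63473·(-488538))/132367016 = 32324511/33091754; b = (7539·(-488538) − 63473·(-55946))/132367016 = -33006881/33091754.
At t = 1: ŷ = (32324511/33091754)·(1) + (-33006881/33091754)·(1) = -341185/16545877.

ŷ = -0.02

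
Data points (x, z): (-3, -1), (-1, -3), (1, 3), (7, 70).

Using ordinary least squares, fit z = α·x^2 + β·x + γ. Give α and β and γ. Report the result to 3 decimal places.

With design matrix M, MᵀM = [[2484, 316, 60]; [316, 60, 4]; [60, 4, 4]] and Mᵀz = [3421, 499, 69]ᵀ.
Solving the 3×3 system (Gaussian elimination) gives α = 1471/1448, β = 2197/724, γ = -1481/1448.

α = 1.016, β = 3.035, γ = -1.023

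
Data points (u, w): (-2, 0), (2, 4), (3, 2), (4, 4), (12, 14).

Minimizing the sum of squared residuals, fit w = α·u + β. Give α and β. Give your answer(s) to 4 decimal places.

AᵀA·[α, β]ᵀ = Aᵀw reads: 177·α + 19·β = 198;  19·α + 5·β = 24.
(Σu·u = 177, Σu = 19, Σ1 = 5, Σu·w = 198, Σw = 24.)
Δ = 177·5 − 19² = 524.
α = (198·5 − 19·24)/524 = 267/262; β = (177·24 − 19·198)/524 = 243/262.

α = 1.0191, β = 0.9275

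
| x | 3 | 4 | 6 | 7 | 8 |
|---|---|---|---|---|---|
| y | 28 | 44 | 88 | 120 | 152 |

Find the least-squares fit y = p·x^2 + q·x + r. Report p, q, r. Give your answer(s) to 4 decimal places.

p = 2.2727, q = -0.0909, r = 7.8182

The normal equations are: 8130·p + 1162·q + 174·r = 19732;  1162·p + 174·q + 28·r = 2844;  174·p + 28·q + 5·r = 432.
Solving the 3×3 system (Gaussian elimination) gives p = 25/11, q = -1/11, r = 86/11.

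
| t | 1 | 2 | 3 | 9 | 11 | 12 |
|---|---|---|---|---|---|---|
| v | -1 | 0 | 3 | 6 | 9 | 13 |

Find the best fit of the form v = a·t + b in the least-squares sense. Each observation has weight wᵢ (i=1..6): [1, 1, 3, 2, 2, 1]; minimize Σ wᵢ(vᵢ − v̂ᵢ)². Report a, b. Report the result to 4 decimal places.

The normal equations are: 580·a + 64·b = 488;  64·a + 10·b = 51.
(Σwᵢ·t·t = 580, Σwᵢ·t = 64, Σwᵢ·1 = 10, Σwᵢ·t·v = 488, Σwᵢ·v = 51.)
Determinant 580·10 − 64² = 1704.
a = (488·10 − 64·51)/1704 = 202/213; b = (580·51 − 64·488)/1704 = -413/426.

a = 0.9484, b = -0.9695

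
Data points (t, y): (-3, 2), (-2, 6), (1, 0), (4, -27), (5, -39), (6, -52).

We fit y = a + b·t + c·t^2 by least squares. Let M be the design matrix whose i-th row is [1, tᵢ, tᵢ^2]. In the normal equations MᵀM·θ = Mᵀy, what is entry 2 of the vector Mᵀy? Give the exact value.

Entry 2 ↔ basis t, so (Mᵀy)_{2} = Σᵢ (t)·yᵢ = (-3)·(2) + (-2)·(6) + (1)·(0) + (4)·(-27) + (5)·(-39) + (6)·(-52) = -633.

-633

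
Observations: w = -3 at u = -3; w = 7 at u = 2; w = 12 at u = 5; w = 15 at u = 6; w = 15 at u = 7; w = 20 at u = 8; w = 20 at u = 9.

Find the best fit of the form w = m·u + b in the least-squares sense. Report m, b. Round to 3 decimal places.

Compute the Gram sums: Σu·u = 268, Σu = 34, Σ1 = 7.
And Σu·w = 618, Σw = 86.
Normal equations: [[268, 34]; [34, 7]]·[m, b]ᵀ = [618, 86]ᵀ.
det = 268·7 − 34² = 720.
m = (618·7 − 34·86)/720 = 701/360; b = (268·86 − 34·618)/720 = 509/180.

m = 1.947, b = 2.828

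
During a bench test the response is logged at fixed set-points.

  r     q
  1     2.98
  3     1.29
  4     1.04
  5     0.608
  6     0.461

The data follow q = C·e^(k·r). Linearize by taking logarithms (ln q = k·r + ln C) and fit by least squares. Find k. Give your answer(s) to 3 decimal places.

k = -0.375

Linearized form: ln q = k·r + ln C. From the 5 transformed points,
Σr = 19.0000, Σ(r)² = 87.0000, Σln q = 0.1138, Σr·ln q = -5.1213.
Equations: 87.0000·k + 19.0000·ln C = -5.1213;  19.0000·k + 5·ln C = 0.1138.
Solving (det = 74.0000): k = -0.37527, ln C = 1.44878.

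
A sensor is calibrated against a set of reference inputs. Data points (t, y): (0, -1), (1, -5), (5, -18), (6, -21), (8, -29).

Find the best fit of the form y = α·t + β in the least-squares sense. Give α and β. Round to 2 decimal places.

α = -3.41, β = -1.15

Compute the Gram sums: Σt·t = 126, Σt = 20, Σ1 = 5.
Right-hand side: Σt·y = -453, Σy = -74.
Eliminating β: 5·(row 1) − 20·(row 2) gives 230·α = 5·(-453) − 20·(-74) = -785, so α = -157/46.
Then β = ((-74) − 20·(-157/46))/5 = -132/115.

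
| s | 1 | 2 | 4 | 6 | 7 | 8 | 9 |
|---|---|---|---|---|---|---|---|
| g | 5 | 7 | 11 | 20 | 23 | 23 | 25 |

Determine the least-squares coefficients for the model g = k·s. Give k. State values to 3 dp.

Normal-equation sums: Σs·s = 251.
Moment sums: Σs·g = 753.
MᵀM·[k]ᵀ = Mᵀg becomes [[251]]·[k]ᵀ = [753]ᵀ.
Hence k = 753 / 251 ≈ 3.

k = 3.000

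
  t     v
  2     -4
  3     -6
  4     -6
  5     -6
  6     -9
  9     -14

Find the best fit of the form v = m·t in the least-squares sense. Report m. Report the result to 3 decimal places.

Compute the Gram sums: Σt·t = 171.
For Mᵀv: Σt·v = -260.
Hence m = -260 / 171 ≈ -1.52047.

m = -1.520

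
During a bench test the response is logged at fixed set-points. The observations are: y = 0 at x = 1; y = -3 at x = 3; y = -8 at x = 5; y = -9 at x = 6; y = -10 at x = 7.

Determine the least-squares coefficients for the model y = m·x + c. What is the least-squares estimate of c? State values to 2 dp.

c = 1.78

From the data, Σx·x = 120, Σx = 22, Σ1 = 5.
Moment sums: Σx·y = -173, Σy = -30.
So AᵀA·[m, c]ᵀ = Aᵀy: [[120, 22]; [22, 5]]·[m, c]ᵀ = [-173, -30]ᵀ.
Δ = 120·5 − 22² = 116.
m = ((-173)·5 − 22·(-30))/116 = -205/116; c = (120·(-30) − 22·(-173))/116 = 103/58.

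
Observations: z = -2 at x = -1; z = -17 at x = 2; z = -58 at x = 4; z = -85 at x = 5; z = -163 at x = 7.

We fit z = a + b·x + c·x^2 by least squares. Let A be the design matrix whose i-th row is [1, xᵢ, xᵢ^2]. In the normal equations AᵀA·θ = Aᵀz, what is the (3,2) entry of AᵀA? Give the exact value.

539

Row 3 ↔ basis x^2, column 2 ↔ basis x, so (AᵀA)_{3,2} = Σᵢ (x^2)·(x) = (1)·(-1) + (4)·(2) + (16)·(4) + (25)·(5) + (49)·(7) = 539.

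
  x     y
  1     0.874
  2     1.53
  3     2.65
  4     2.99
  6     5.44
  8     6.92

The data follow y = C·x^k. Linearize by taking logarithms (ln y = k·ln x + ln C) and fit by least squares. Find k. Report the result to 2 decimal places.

With ln yᵢ as the transformed response and ln xᵢ as the regressor:
XᵀX = [[11.1437, 7.0493]; [7.0493, 6]], rhs = [9.9412, 5.9886]ᵀ  (here Σln x = 7.0493, Σ(ln x)² = 11.1437, Σln y = 5.9886, Σln x·ln y = 9.9412).
Δ = 11.1437·6 − (7.0493)² = 17.1702; k = (9.9412·6 − 7.0493·5.9886)/17.1702 = 1.01523, ln C = (11.1437·5.9886 − 7.0493·9.9412)/17.1702 = -0.19466.

k = 1.02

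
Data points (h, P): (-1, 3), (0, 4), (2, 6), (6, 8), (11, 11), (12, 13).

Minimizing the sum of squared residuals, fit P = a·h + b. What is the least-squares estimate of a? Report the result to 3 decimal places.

Normal-equation sums: Σh·h = 306, Σh = 30, Σ1 = 6.
Right-hand side: Σh·P = 334, ΣP = 45.
So AᵀA·[a, b]ᵀ = AᵀP: [[306, 30]; [30, 6]]·[a, b]ᵀ = [334, 45]ᵀ.
Δ = 306·6 − 30² = 936.
a = (334·6 − 30·45)/936 = 109/156; b = (306·45 − 30·334)/936 = 625/156.

a = 0.699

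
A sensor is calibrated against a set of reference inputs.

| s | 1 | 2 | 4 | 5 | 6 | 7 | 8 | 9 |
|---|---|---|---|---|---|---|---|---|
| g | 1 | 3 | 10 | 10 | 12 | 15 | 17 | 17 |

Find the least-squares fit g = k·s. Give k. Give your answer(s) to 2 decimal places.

k = 2.04

MᵀM·[k]ᵀ = Mᵀg reads: 276·k = 563.
(Σs·s = 276, Σs·g = 563.)
k = 563/276 = 2.03986.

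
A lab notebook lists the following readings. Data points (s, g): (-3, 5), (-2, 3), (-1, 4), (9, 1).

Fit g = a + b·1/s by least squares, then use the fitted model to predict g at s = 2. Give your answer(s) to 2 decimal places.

ĝ = 1.10

From the data, Σ1 = 4, Σ1/s = -31/18, Σ1/s·1/s = 445/324.
Right-hand side: Σg = 13, Σ1/s·g = -127/18.
Normal equations: [[4, -31/18]; [-31/18, 445/324]]·[a, b]ᵀ = [13, -127/18]ᵀ.
Δ = 4·(445/324) − (-31/18)² = 91/36.
a = (13·(445/324) − (-31/18)·(-127/18))/(91/36) = 88/39; b = (4·(-127/18) − (-31/18)·13)/(91/36) = -30/13.
At s = 2: ĝ = (88/39)·(1) + (-30/13)·(1/2) = 43/39.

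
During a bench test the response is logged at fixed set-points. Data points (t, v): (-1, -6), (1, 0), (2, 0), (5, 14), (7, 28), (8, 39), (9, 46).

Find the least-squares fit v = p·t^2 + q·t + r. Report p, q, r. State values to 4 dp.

Normal-equation sums: Σt^2·t^2 = 13701, Σt^2·t = 1717, Σt^2 = 225, Σt·t = 225, Σt = 31, Σ1 = 7.
Moment sums: Σt^2·v = 7938, Σt·v = 998, Σv = 121.
So MᵀM·[p, q, r]ᵀ = Mᵀv: [[13701, 1717, 225]; [1717, 225, 31]; [225, 31, 7]]·[p, q, r]ᵀ = [7938, 998, 121]ᵀ.
Solving the 3×3 system (Gaussian elimination) gives p = 77431/168658, q = 252519/168658, r = -345889/84329.

p = 0.4591, q = 1.4972, r = -4.1017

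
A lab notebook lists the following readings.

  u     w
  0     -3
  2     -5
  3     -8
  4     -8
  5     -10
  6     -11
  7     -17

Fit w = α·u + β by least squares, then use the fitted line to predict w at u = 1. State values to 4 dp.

Setting ∂/∂α … = 0 gives: 139·α + 27·β = -301;  27·α + 7·β = -62.
det = 139·7 − 27² = 244.
α = ((-301)·7 − 27·(-62))/244 = -433/244; β = (139·(-62) − 27·(-301))/244 = -491/244.
At u = 1: ŵ = (-433/244)·(1) + (-491/244)·(1) = -231/61.

ŵ = -3.7869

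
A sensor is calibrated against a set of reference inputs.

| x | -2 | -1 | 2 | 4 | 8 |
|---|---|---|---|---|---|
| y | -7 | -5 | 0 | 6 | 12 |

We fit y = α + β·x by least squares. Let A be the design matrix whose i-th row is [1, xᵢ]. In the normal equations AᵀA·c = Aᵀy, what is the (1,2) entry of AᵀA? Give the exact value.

11

Row 1 ↔ basis 1, column 2 ↔ basis x, so (AᵀA)_{1,2} = Σᵢ x = (1)·(-2) + (1)·(-1) + (1)·(2) + (1)·(4) + (1)·(8) = 11.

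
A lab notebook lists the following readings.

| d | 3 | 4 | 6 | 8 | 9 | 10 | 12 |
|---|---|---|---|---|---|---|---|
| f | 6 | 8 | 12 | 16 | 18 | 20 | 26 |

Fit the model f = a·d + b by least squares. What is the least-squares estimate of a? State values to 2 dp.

Normal-equation sums: Σd·d = 450, Σd = 52, Σ1 = 7.
Moment sums: Σd·f = 924, Σf = 106.
AᵀA·[a, b]ᵀ = Aᵀf becomes [[450, 52]; [52, 7]]·[a, b]ᵀ = [924, 106]ᵀ.
Determinant 450·7 − 52² = 446.
a = (924·7 − 52·106)/446 = 478/223; b = (450·106 − 52·924)/446 = -174/223.

a = 2.14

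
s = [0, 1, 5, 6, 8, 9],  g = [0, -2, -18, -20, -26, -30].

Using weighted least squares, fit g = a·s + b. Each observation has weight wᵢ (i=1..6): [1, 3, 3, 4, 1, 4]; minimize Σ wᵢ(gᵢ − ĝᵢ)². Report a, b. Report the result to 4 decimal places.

a = -3.4298, b = 0.5601

Sums needed: Σwᵢ·s·s = 610, Σwᵢ·s = 86, Σwᵢ·1 = 16.
Moment sums: Σwᵢ·s·g = -2044, Σwᵢ·g = -286.
Normal equations: [[610, 86]; [86, 16]]·[a, b]ᵀ = [-2044, -286]ᵀ.
Δ = 610·16 − 86² = 2364.
a = ((-2044)·16 − 86·(-286))/2364 = -2027/591; b = (610·(-286) − 86·(-2044))/2364 = 331/591.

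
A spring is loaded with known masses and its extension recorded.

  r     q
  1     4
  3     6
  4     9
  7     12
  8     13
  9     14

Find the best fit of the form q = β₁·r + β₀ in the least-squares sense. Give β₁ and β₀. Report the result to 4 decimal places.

β₁ = 1.2703, β₀ = 2.8919

With design matrix M, MᵀM = [[220, 32]; [32, 6]] and Mᵀq = [372, 58]ᵀ.
Determinant 220·6 − 32² = 296.
β₁ = (372·6 − 32·58)/296 = 47/37; β₀ = (220·58 − 32·372)/296 = 107/37.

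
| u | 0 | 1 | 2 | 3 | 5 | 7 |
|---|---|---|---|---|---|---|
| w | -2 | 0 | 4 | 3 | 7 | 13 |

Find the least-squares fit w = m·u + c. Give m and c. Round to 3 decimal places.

MᵀM·[m, c]ᵀ = Mᵀw reads: 88·m + 18·c = 143;  18·m + 6·c = 25.
Determinant 88·6 − 18² = 204.
m = (143·6 − 18·25)/204 = 2; c = (88·25 − 18·143)/204 = -11/6.

m = 2.000, c = -1.833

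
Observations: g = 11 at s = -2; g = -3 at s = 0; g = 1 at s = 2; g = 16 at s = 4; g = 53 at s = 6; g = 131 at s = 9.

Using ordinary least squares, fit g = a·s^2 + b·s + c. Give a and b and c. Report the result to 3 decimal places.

Normal-equation sums: Σs^2·s^2 = 8145, Σs^2·s = 1009, Σs^2 = 141, Σs·s = 141, Σs = 19, Σ1 = 6.
Right-hand side: Σs^2·g = 12823, Σs·g = 1541, Σg = 209.
Inverting the 3×3 Gram matrix, [a, b, c]ᵀ = [86989/44484, -40505/14828, -54959/22242]ᵀ.

a = 1.956, b = -2.732, c = -2.471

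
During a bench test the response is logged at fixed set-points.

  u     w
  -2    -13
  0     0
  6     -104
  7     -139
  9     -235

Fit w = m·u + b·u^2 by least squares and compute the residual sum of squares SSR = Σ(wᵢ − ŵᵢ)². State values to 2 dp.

SSR = 4.84

The normal system XᵀX·[m, b]ᵀ = Xᵀw is [[170, 1280]; [1280, 10274]]·[m, b]ᵀ = [-3686, -29642]ᵀ.
det = 170·10274 − 1280² = 108180.
m = ((-3686)·10274 − 1280·(-29642))/108180 = 5983/9015; b = (170·(-29642) − 1280·(-3686))/108180 = -5351/1803.
Residuals: 597/3005, 0, -3426/3005, 5343/3005, -1739/3005; SSR = 14531/3005.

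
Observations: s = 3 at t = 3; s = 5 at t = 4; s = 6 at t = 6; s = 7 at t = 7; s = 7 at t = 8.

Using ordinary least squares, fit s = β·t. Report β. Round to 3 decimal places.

AᵀA·[β]ᵀ = Aᵀs reads: 174·β = 170.
β = 170/174 = 0.977011.

β = 0.977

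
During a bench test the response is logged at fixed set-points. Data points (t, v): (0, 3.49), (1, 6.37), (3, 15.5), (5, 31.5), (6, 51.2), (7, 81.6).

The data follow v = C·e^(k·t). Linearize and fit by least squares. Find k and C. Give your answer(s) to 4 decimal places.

k = 0.4350, C = 3.8323

Taking logs, ln v = k·t + ln C, so regress ln v on t.
XᵀX = [[120.0000, 22.0000]; [22.0000, 6]], rhs = [81.7513, 17.6299]ᵀ  (here Σt = 22.0000, Σ(t)² = 120.0000, Σln v = 17.6299, Σt·ln v = 81.7513).
Slope k = (n·Σt·ln v − Σt·Σln v)/(n·Σ(t)² − (Σt)²) = (6·81.7513 − 22.0000·17.6299)/236.0000 = 0.43496; ln C = (Σln v − k·Σt)/n = 1.34347, so C = exp(1.34347) = 3.83232.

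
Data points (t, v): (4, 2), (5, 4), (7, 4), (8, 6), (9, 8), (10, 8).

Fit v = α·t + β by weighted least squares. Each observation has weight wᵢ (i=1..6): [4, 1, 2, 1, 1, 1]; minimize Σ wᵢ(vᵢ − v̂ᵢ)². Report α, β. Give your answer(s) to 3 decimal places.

The normal system XᵀWX·[α, β]ᵀ = XᵀWv is [[432, 62]; [62, 10]]·[α, β]ᵀ = [308, 42]ᵀ.
Determinant 432·10 − 62² = 476.
α = (308·10 − 62·42)/476 = 1; β = (432·42 − 62·308)/476 = -2.

α = 1.000, β = -2.000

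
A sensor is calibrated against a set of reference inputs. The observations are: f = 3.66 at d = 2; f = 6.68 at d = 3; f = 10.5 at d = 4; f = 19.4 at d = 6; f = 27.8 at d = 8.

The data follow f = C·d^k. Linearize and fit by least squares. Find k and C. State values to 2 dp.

Let Y = ln f. Fitting Y = k·ln d + ln C by least squares:
Σln d = 7.0493, Σ(ln d)² = 11.1437, Σln f = 11.8383, Σln d·ln f = 18.4727.
Equations: 11.1437·k + 7.0493·ln C = 18.4727;  7.0493·k + 5·ln C = 11.8383.
Δ = 11.1437·5 − (7.0493)² = 6.0265; k = (18.4727·5 − 7.0493·11.8383)/6.0265 = 1.47890, ln C = (11.1437·11.8383 − 7.0493·18.4727)/6.0265 = 0.28262, so C = exp(0.28262) = 1.32661.

k = 1.48, C = 1.33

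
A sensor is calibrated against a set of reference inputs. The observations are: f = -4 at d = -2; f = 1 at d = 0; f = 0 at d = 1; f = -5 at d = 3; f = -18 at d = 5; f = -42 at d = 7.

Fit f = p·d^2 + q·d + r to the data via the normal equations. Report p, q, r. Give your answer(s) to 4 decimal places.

p = -0.9883, q = 0.8500, r = 1.1788

The normal equations are: 3124·p + 488·q + 88·r = -2569;  488·p + 88·q + 14·r = -391;  88·p + 14·q + 6·r = -68.
Solving the 3×3 system (Gaussian elimination) gives p = -31939/32316, q = 13735/16158, r = 6349/5386.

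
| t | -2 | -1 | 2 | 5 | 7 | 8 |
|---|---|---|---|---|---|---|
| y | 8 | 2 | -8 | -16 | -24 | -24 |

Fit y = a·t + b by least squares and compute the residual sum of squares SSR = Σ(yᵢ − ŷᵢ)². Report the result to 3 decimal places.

SSR = 11.440

Sums needed: Σt·t = 147, Σt = 19, Σ1 = 6.
Right-hand side: Σt·y = -474, Σy = -62.
So AᵀA·[a, b]ᵀ = Aᵀy: [[147, 19]; [19, 6]]·[a, b]ᵀ = [-474, -62]ᵀ.
Δ = 147·6 − 19² = 521.
a = ((-474)·6 − 19·(-62))/521 = -1666/521; b = (147·(-62) − 19·(-474))/521 = -108/521.
Residuals: 944/521, -516/521, -728/521, 102/521, -734/521, 932/521; SSR = 5960/521.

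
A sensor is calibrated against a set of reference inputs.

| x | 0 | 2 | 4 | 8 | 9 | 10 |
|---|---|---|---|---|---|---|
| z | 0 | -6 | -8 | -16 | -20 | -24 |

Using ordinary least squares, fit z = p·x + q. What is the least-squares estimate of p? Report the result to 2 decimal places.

p = -2.22

Compute the Gram sums: Σx·x = 265, Σx = 33, Σ1 = 6.
Moment sums: Σx·z = -592, Σz = -74.
AᵀA·[p, q]ᵀ = Aᵀz becomes [[265, 33]; [33, 6]]·[p, q]ᵀ = [-592, -74]ᵀ.
Eliminating q: 6·(row 1) − 33·(row 2) gives 501·p = 6·(-592) − 33·(-74) = -1110, so p = -370/167.
Then q = ((-74) − 33·(-370/167))/6 = -74/501.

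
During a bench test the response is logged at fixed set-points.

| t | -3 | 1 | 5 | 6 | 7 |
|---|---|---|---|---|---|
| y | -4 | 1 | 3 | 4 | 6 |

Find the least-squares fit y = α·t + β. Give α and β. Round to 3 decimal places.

α = 0.901, β = -0.884

Setting ∂/∂α … = 0 gives: 120·α + 16·β = 94;  16·α + 5·β = 10.
Determinant 120·5 − 16² = 344.
α = (94·5 − 16·10)/344 = 155/172; β = (120·10 − 16·94)/344 = -38/43.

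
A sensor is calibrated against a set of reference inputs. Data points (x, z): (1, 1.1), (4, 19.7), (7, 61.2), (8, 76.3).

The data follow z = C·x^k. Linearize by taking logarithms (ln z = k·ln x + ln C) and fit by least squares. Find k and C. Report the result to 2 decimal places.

Taking logs, ln z = k·ln x + ln C, so regress ln z on ln x.
Σln x = 5.4116, Σ(ln x)² = 10.0325, Σln z = 11.5247, Σln x·ln z = 21.1515.
Equations: 10.0325·k + 5.4116·ln C = 21.1515;  5.4116·k + 4·ln C = 11.5247.
Δ = 10.0325·4 − (5.4116)² = 10.8439; k = (21.1515·4 − 5.4116·11.5247)/10.8439 = 2.05074, ln C = (10.0325·11.5247 − 5.4116·21.1515)/10.8439 = 0.10672, so C = exp(0.10672) = 1.11262.

k = 2.05, C = 1.11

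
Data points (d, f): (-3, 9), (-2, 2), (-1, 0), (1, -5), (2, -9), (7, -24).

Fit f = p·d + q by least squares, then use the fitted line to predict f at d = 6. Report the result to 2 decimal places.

Forming XᵀX = [[68, 4]; [4, 6]] and Xᵀf = [-222, -27]ᵀ gives XᵀX·[p, q]ᵀ = Xᵀf.
det = 68·6 − 4² = 392.
p = ((-222)·6 − 4·(-27))/392 = -153/49; q = (68·(-27) − 4·(-222))/392 = -237/98.
At d = 6: f̂ = (-153/49)·(6) + (-237/98)·(1) = -2073/98.

f̂ = -21.15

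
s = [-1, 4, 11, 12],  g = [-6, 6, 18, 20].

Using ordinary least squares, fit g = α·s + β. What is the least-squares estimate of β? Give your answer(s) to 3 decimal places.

Forming XᵀX = [[282, 26]; [26, 4]] and Xᵀg = [468, 38]ᵀ gives XᵀX·[α, β]ᵀ = Xᵀg.
Δ = 282·4 − 26² = 452.
α = (468·4 − 26·38)/452 = 221/113; β = (282·38 − 26·468)/452 = -363/113.

β = -3.212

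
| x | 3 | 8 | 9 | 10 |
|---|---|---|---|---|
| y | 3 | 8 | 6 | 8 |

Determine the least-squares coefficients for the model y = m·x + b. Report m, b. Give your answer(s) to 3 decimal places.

m = 0.672, b = 1.207

Normal-equation sums: Σx·x = 254, Σx = 30, Σ1 = 4.
Moment sums: Σx·y = 207, Σy = 25.
Determinant 254·4 − 30² = 116.
m = (207·4 − 30·25)/116 = 39/58; b = (254·25 − 30·207)/116 = 35/29.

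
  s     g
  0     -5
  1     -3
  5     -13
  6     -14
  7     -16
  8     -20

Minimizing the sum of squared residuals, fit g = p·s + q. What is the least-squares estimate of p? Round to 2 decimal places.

p = -1.95

Compute the Gram sums: Σs·s = 175, Σs = 27, Σ1 = 6.
For Mᵀg: Σs·g = -424, Σg = -71.
Determinant 175·6 − 27² = 321.
p = ((-424)·6 − 27·(-71))/321 = -209/107; q = (175·(-71) − 27·(-424))/321 = -977/321.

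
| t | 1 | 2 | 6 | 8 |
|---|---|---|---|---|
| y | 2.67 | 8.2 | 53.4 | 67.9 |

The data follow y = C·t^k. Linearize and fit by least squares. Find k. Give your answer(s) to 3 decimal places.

k = 1.597

Linearized form: ln y = k·ln t + ln C. From the 4 transformed points,
Σln t = 4.5643, Σ(ln t)² = 8.0149, Σln y = 11.2821, Σln t·ln y = 17.3569.
Equations: 8.0149·k + 4.5643·ln C = 17.3569;  4.5643·k + 4·ln C = 11.2821.
Solving (det = 11.2265): k = 1.59734, ln C = 0.99782.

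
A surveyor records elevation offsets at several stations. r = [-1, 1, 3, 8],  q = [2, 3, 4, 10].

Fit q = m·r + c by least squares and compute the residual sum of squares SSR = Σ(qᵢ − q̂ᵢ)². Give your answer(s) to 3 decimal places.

Compute the Gram sums: Σr·r = 75, Σr = 11, Σ1 = 4.
Moment sums: Σr·q = 93, Σq = 19.
Normal equations: [[75, 11]; [11, 4]]·[m, c]ᵀ = [93, 19]ᵀ.
Eliminating c: 4·(row 1) − 11·(row 2) gives 179·m = 4·93 − 11·19 = 163, so m = 163/179.
Then c = (19 − 11·(163/179))/4 = 402/179.
Residuals: 119/179, -28/179, -175/179, 84/179; SSR = 294/179.

SSR = 1.642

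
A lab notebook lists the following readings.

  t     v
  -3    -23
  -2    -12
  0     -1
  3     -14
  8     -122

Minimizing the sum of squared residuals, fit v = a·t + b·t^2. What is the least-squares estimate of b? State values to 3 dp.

Entries of XᵀX: Σt·t = 86, Σt·t^2 = 504, Σt^2·t^2 = 4274.
Right-hand side: Σt·v = -925, Σt^2·v = -8189.
Eliminating b: 4274·(row 1) − 504·(row 2) gives 113548·a = 4274·(-925) − 504·(-8189) = 173806, so a = 86903/56774.
Then b = ((-8189) − 504·(86903/56774))/4274 = -119027/56774.

b = -2.097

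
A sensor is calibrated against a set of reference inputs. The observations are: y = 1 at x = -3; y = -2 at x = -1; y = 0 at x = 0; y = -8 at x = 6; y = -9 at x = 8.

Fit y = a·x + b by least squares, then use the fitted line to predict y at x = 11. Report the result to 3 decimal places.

ŷ = -12.100

With design matrix M, MᵀM = [[110, 10]; [10, 5]] and Mᵀy = [-121, -18]ᵀ.
Eliminating b: 5·(row 1) − 10·(row 2) gives 450·a = 5·(-121) − 10·(-18) = -425, so a = -17/18.
Then b = ((-18) − 10·(-17/18))/5 = -77/45.
At x = 11: ŷ = (-17/18)·(11) + (-77/45)·(1) = -121/10.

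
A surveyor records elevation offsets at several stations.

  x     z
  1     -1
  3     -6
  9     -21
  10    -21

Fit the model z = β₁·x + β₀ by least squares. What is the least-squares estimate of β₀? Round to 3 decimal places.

Setting ∂/∂β₁ … = 0 gives: 191·β₁ + 23·β₀ = -418;  23·β₁ + 4·β₀ = -49.
(Σx·x = 191, Σx = 23, Σ1 = 4, Σx·z = -418, Σz = -49.)
Determinant 191·4 − 23² = 235.
β₁ = ((-418)·4 − 23·(-49))/235 = -109/47; β₀ = (191·(-49) − 23·(-418))/235 = 51/47.

β₀ = 1.085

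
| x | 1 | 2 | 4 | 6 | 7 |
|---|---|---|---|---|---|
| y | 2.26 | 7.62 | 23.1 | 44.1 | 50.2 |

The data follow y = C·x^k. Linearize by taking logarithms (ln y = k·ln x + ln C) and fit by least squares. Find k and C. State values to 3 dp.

k = 1.611, C = 2.371

With ln yᵢ as the transformed response and ln xᵢ as the regressor:
Σln x = 5.8171, Σ(ln x)² = 9.3992, Σln y = 13.6884, Σln x·ln y = 20.1650.
Equations: 9.3992·k + 5.8171·ln C = 20.1650;  5.8171·k + 5·ln C = 13.6884.
Δ = 9.3992·5 − (5.8171)² = 13.1574; k = (20.1650·5 − 5.8171·13.6884)/13.1574 = 1.61109, ln C = (9.3992·13.6884 − 5.8171·20.1650)/13.1574 = 0.86331, so C = exp(0.86331) = 2.37099.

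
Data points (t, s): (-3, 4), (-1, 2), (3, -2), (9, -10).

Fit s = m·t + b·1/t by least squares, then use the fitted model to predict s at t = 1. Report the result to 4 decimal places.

The normal equations are: 100·m + 4·b = -110;  4·m + (100/81)·b = -46/9.
(Σt·t = 100, Σt·1/t = 4, Σ1/t·1/t = 100/81, Σt·s = -110, Σ1/t·s = -46/9.)
Δ = 100·(100/81) − 4² = 8704/81.
m = ((-110)·(100/81) − 4·(-46/9))/(8704/81) = -73/68; b = (100·(-46/9) − 4·(-110))/(8704/81) = -45/68.
At t = 1: ŝ = (-73/68)·(1) + (-45/68)·(1) = -59/34.

ŝ = -1.7353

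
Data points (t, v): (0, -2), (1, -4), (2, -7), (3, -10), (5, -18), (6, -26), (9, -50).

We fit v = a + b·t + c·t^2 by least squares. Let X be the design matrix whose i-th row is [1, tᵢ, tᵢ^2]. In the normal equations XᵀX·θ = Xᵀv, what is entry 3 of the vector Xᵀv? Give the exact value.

Entry 3 ↔ basis t^2, so (Xᵀv)_{3} = Σᵢ (t^2)·vᵢ = (0)·(-2) + (1)·(-4) + (4)·(-7) + (9)·(-10) + (25)·(-18) + (36)·(-26) + (81)·(-50) = -5558.

-5558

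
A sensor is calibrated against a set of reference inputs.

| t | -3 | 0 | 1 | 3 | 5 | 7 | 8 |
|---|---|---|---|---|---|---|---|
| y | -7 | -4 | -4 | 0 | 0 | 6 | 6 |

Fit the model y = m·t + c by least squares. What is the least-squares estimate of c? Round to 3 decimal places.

Sums needed: Σt·t = 157, Σt = 21, Σ1 = 7.
And Σt·y = 107, Σy = -3.
So MᵀM·[m, c]ᵀ = Mᵀy: [[157, 21]; [21, 7]]·[m, c]ᵀ = [107, -3]ᵀ.
Eliminating c: 7·(row 1) − 21·(row 2) gives 658·m = 7·107 − 21·(-3) = 812, so m = 58/47.
Then c = ((-3) − 21·(58/47))/7 = -1359/329.

c = -4.131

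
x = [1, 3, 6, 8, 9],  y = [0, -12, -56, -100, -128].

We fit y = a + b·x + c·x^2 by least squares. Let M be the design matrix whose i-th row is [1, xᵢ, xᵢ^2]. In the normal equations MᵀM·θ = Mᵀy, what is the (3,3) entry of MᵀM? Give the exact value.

Row 3 ↔ basis x^2, column 3 ↔ basis x^2, so (MᵀM)_{3,3} = Σᵢ (x^2)·(x^2) = (1)·(1) + (9)·(9) + (36)·(36) + (64)·(64) + (81)·(81) = 12035.

12035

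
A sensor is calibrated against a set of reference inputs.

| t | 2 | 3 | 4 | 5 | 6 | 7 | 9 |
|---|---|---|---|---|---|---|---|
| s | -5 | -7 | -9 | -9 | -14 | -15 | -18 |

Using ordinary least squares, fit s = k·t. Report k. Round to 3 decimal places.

Sums needed: Σt·t = 220.
Moment sums: Σt·s = -463.
MᵀM·[k]ᵀ = Mᵀs becomes [[220]]·[k]ᵀ = [-463]ᵀ.
k = (-463)/220 = -2.10455.

k = -2.105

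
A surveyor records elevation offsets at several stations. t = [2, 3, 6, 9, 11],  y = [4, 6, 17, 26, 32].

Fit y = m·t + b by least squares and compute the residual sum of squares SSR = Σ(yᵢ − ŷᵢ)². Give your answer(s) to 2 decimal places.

With design matrix M, MᵀM = [[251, 31]; [31, 5]] and Mᵀy = [714, 85]ᵀ.
Determinant 251·5 − 31² = 294.
m = (714·5 − 31·85)/294 = 935/294; b = (251·85 − 31·714)/294 = -799/294.
Residuals: 5/14, -121/147, 187/294, 2/21, -13/49; SSR = 379/294.

SSR = 1.29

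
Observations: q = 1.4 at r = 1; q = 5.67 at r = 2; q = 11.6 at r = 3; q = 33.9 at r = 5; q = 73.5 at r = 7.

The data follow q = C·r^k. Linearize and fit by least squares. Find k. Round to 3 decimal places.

k = 2.015

With ln qᵢ as the transformed response and ln rᵢ as the regressor:
Σln r = 5.3471, Σ(ln r)² = 8.0643, Σln q = 12.3434, Σln r·ln q = 17.9283.
Equations: 8.0643·k + 5.3471·ln C = 17.9283;  5.3471·k + 5·ln C = 12.3434.
Solving (det = 11.7297): k = 2.01540, ln C = 0.31336.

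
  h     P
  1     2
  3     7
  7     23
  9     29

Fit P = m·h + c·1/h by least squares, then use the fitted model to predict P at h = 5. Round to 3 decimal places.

The normal equations are: 140·m + 4·c = 445;  4·m + (4540/3969)·c = 683/63.
det = 140·(4540/3969) − 4² = 81728/567.
m = (445·(4540/3969) − 4·(683/63))/(81728/567) = 231023/71512; c = (140·(683/63) − 4·445)/(81728/567) = -18585/10216.
At h = 5: P̂ = (231023/71512)·(5) + (-18585/10216)·(1/5) = 141137/8939.

P̂ = 15.789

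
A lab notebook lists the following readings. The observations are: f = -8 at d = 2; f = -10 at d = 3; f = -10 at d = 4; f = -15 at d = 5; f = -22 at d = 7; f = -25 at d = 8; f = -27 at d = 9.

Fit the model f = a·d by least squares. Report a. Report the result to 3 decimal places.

Normal-equation sums: Σd·d = 248.
And Σd·f = -758.
So XᵀX·[a]ᵀ = Xᵀf: [[248]]·[a]ᵀ = [-758]ᵀ.
a = (-758)/248 = -3.05645.

a = -3.056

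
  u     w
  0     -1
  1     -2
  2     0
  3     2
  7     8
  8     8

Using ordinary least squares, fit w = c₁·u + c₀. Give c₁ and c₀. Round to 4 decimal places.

With design matrix X, XᵀX = [[127, 21]; [21, 6]] and Xᵀw = [124, 15]ᵀ.
Δ = 127·6 − 21² = 321.
c₁ = (124·6 − 21·15)/321 = 143/107; c₀ = (127·15 − 21·124)/321 = -233/107.

c₁ = 1.3364, c₀ = -2.1776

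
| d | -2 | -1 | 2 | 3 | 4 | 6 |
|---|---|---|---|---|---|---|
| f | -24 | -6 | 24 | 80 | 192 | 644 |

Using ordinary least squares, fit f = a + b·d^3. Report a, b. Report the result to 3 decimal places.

The normal system AᵀA·[a, b]ᵀ = Aᵀf is [[6, 306]; [306, 51610]]·[a, b]ᵀ = [910, 153942]ᵀ.
det = 6·51610 − 306² = 216024.
a = (910·51610 − 306·153942)/216024 = -17644/27003; b = (6·153942 − 306·910)/216024 = 26883/9001.

a = -0.653, b = 2.987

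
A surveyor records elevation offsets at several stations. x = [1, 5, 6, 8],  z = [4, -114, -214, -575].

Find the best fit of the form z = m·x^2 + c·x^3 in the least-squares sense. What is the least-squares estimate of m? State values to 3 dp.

Sums needed: Σx^2·x^2 = 6018, Σx^2·x^3 = 43670, Σx^3·x^3 = 324426.
Right-hand side: Σx^2·z = -47350, Σx^3·z = -354870.
MᵀM·[m, c]ᵀ = Mᵀz becomes [[6018, 43670]; [43670, 324426]]·[m, c]ᵀ = [-47350, -354870]ᵀ.
det = 6018·324426 − 43670² = 45326768.
m = ((-47350)·324426 − 43670·(-354870))/45326768 = 16950225/5665846; c = (6018·(-354870) − 43670·(-47350))/45326768 = -8479145/5665846.

m = 2.992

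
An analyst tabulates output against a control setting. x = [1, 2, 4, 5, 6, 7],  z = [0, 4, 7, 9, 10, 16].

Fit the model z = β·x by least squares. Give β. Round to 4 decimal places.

β = 1.9313

Compute the Gram sums: Σx·x = 131.
Right-hand side: Σx·z = 253.
So MᵀM·[β]ᵀ = Mᵀz: [[131]]·[β]ᵀ = [253]ᵀ.
β = 253/131 = 1.9313.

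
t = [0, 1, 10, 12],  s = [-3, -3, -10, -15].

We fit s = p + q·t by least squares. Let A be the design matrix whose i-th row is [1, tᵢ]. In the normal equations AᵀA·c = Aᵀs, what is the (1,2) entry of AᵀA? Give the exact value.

23

Row 1 ↔ basis 1, column 2 ↔ basis t, so (AᵀA)_{1,2} = Σᵢ t = (1)·(0) + (1)·(1) + (1)·(10) + (1)·(12) = 23.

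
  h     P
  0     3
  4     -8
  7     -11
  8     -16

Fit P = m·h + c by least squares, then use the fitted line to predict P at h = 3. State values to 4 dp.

Normal-equation sums: Σh·h = 129, Σh = 19, Σ1 = 4.
Moment sums: Σh·P = -237, ΣP = -32.
XᵀX·[m, c]ᵀ = XᵀP becomes [[129, 19]; [19, 4]]·[m, c]ᵀ = [-237, -32]ᵀ.
det = 129·4 − 19² = 155.
m = ((-237)·4 − 19·(-32))/155 = -68/31; c = (129·(-32) − 19·(-237))/155 = 75/31.
At h = 3: P̂ = (-68/31)·(3) + (75/31)·(1) = -129/31.

P̂ = -4.1613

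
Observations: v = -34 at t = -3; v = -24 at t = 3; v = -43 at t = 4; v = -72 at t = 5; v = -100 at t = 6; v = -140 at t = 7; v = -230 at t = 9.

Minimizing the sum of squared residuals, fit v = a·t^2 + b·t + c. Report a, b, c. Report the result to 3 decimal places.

a = -2.984, b = 1.480, c = -2.482

Setting ∂/∂a … = 0 gives: 11301·a + 1477·b + 225·c = -32100;  1477·a + 225·b + 31·c = -4152;  225·a + 31·b + 7·c = -643.
Row-reducing yields a = -1315619/440818, b = 652497/440818, c = -547079/220409.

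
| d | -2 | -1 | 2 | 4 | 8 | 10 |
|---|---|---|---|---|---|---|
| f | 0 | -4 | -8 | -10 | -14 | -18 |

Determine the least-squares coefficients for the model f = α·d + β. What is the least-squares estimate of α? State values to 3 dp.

Entries of AᵀA: Σd·d = 189, Σd = 21, Σ1 = 6.
For Aᵀf: Σd·f = -344, Σf = -54.
det = 189·6 − 21² = 693.
α = ((-344)·6 − 21·(-54))/693 = -310/231; β = (189·(-54) − 21·(-344))/693 = -142/33.

α = -1.342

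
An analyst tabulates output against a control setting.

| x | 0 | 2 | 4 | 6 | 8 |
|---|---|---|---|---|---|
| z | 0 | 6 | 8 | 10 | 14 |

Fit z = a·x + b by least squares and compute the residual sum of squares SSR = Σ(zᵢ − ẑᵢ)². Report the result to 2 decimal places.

The normal equations are: 120·a + 20·b = 216;  20·a + 5·b = 38.
Determinant 120·5 − 20² = 200.
a = (216·5 − 20·38)/200 = 8/5; b = (120·38 − 20·216)/200 = 6/5.
Residuals: -6/5, 8/5, 2/5, -4/5, 0; SSR = 24/5.

SSR = 4.80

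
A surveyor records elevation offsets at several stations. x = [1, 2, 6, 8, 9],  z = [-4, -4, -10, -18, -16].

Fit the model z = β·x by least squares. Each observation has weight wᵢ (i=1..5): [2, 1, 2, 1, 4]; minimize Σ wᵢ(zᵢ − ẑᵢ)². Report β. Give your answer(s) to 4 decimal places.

β = -1.8369

Forming MᵀWM = [[466]] and MᵀWz = [-856]ᵀ gives MᵀWM·[β]ᵀ = MᵀWz.
β = (-856)/466 = -1.83691.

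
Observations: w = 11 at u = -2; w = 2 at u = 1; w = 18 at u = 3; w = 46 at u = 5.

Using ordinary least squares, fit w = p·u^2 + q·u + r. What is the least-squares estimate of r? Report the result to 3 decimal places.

r = 1.671

Compute the Gram sums: Σu^2·u^2 = 723, Σu^2·u = 145, Σu^2 = 39, Σu·u = 39, Σu = 7, Σ1 = 4.
For Mᵀw: Σu^2·w = 1358, Σu·w = 264, Σw = 77.
Normal equations: [[723, 145, 39]; [145, 39, 7]; [39, 7, 4]]·[p, q, r]ᵀ = [1358, 264, 77]ᵀ.
Inverting the 3×3 Gram matrix, [p, q, r]ᵀ = [3162/1639, -1153/1639, 249/149]ᵀ.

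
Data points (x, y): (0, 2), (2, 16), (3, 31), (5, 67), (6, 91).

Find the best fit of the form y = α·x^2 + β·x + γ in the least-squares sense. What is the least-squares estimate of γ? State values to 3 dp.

From the data, Σx^2·x^2 = 2018, Σx^2·x = 376, Σx^2 = 74, Σx·x = 74, Σx = 16, Σ1 = 5.
Moment sums: Σx^2·y = 5294, Σx·y = 1006, Σy = 207.
Normal equations: [[2018, 376, 74]; [376, 74, 16]; [74, 16, 5]]·[α, β, γ]ᵀ = [5294, 1006, 207]ᵀ.
Inverting the 3×3 Gram matrix, [α, β, γ]ᵀ = [20/11, 131/33, 59/33]ᵀ.

γ = 1.788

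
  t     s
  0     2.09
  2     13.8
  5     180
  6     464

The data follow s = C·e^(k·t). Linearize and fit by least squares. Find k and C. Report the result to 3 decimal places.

Let Y = ln s. Fitting Y = k·t + ln C by least squares:
Σt = 13.0000, Σ(t)² = 65.0000, Σln s = 14.6947, Σt·ln s = 68.0534.
Equations: 65.0000·k + 13.0000·ln C = 68.0534;  13.0000·k + 4·ln C = 14.6947.
Solving (det = 91.0000): k = 0.89212, ln C = 0.77428, so C = exp(0.77428) = 2.16902.

k = 0.892, C = 2.169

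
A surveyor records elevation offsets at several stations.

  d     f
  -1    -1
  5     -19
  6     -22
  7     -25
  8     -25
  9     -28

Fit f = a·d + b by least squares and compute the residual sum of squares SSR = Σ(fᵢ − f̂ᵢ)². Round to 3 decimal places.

SSR = 7.437

Forming AᵀA = [[256, 34]; [34, 6]] and Aᵀf = [-853, -120]ᵀ gives AᵀA·[a, b]ᵀ = Aᵀf.
det = 256·6 − 34² = 380.
a = ((-853)·6 − 34·(-120))/380 = -519/190; b = (256·(-120) − 34·(-853))/380 = -859/190.
Residuals: 15/19, -78/95, -207/190, -129/95, 261/190, 21/19; SSR = 1413/190.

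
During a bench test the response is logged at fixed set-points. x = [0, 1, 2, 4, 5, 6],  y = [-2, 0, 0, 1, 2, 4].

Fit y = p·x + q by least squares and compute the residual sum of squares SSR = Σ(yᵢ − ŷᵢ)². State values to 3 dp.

SSR = 1.940

From the data, Σx·x = 82, Σx = 18, Σ1 = 6.
And Σx·y = 38, Σy = 5.
Determinant 82·6 − 18² = 168.
p = (38·6 − 18·5)/168 = 23/28; q = (82·5 − 18·38)/168 = -137/84.
Residuals: -31/84, 17/21, -1/84, -55/84, -10/21, 59/84; SSR = 163/84.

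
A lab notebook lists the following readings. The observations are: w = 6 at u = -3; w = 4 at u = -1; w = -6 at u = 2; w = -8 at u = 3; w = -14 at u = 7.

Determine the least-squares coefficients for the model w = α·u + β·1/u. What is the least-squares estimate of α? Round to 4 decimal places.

α = -1.9949

Entries of AᵀA: Σu·u = 72, Σu·1/u = 5, Σ1/u·1/u = 2633/1764.
Moment sums: Σu·w = -156, Σ1/u·w = -41/3.
AᵀA·[α, β]ᵀ = Aᵀw becomes [[72, 5]; [5, 2633/1764]]·[α, β]ᵀ = [-156, -41/3]ᵀ.
Δ = 72·(2633/1764) − 5² = 4041/49.
α = ((-156)·(2633/1764) − 5·(-41/3))/(4041/49) = -24184/12123; β = (72·(-41/3) − 5·(-156))/(4041/49) = -3332/1347.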